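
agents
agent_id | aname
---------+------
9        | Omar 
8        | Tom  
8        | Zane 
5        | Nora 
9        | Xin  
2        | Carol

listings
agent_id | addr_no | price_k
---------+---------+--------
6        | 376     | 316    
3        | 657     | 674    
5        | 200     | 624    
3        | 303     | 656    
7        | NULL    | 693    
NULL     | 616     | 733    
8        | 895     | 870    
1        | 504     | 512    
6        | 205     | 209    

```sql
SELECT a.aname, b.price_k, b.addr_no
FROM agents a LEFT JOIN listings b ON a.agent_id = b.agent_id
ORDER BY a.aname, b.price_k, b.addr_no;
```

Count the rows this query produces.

6

LEFT JOIN keeps every row from `agents`; unmatched rows get NULL for `listings`'s columns.
Matching on a.agent_id = b.agent_id. A NULL in a compared column never satisfies the condition.
Matched pairs: 3; unmatched a rows kept: 3.
Total: 3 matched + 3 padded = 6 rows.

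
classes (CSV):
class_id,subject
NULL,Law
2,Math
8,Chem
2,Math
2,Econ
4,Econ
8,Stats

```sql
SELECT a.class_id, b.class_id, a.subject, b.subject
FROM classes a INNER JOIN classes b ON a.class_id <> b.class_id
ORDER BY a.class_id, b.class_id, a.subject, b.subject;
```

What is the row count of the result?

INNER JOIN keeps only pairs where the ON condition holds.
Matching on a.class_id <> b.class_id. A NULL in a compared column never satisfies the condition.
Matched pairs: 22.
Total: 22 rows.

22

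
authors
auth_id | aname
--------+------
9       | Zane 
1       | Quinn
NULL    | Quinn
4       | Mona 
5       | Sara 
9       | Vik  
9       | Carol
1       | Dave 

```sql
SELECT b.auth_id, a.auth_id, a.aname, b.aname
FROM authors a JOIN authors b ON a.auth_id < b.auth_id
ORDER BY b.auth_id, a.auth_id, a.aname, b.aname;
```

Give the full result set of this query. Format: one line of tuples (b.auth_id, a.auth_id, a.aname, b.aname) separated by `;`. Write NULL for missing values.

INNER JOIN keeps only pairs where the ON condition holds.
Matching on a.auth_id < b.auth_id. A NULL in a compared column never satisfies the condition.
- a row (auth_id=9): no match → dropped.
- a row (auth_id=1): matches 5 b row(s) → 5 output row(s).
- a row (auth_id=NULL): no match → dropped.
- a row (auth_id=4): matches 4 b row(s) → 4 output row(s).
- a row (auth_id=5): matches 3 b row(s) → 3 output row(s).
- a row (auth_id=9): no match → dropped.
- a row (auth_id=9): no match → dropped.
- a row (auth_id=1): matches 5 b row(s) → 5 output row(s).

(4, 1, Dave, Mona); (4, 1, Quinn, Mona); (5, 1, Dave, Sara); (5, 1, Quinn, Sara); (5, 4, Mona, Sara); (9, 1, Dave, Carol); (9, 1, Dave, Vik); (9, 1, Dave, Zane); (9, 1, Quinn, Carol); (9, 1, Quinn, Vik); (9, 1, Quinn, Zane); (9, 4, Mona, Carol); (9, 4, Mona, Vik); (9, 4, Mona, Zane); (9, 5, Sara, Carol); (9, 5, Sara, Vik); (9, 5, Sara, Zane)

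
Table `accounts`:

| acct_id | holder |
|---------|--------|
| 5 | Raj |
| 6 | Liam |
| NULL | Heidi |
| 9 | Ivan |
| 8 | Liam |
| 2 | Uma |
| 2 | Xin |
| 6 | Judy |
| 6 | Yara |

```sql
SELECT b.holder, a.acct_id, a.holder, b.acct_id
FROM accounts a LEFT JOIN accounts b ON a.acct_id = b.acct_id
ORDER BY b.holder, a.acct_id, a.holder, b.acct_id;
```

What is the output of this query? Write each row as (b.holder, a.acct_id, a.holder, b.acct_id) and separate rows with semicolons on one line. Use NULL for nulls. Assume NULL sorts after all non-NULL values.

LEFT JOIN keeps every row from `accounts a`; unmatched rows get NULL for `accounts b`'s columns.
Matching on a.acct_id = b.acct_id. A NULL in a compared column never satisfies the condition.
- a row (acct_id=5): matches 1 b row(s) → 1 output row(s).
- a row (acct_id=6): matches 3 b row(s) → 3 output row(s).
- a row (acct_id=NULL): no match → kept, b columns NULL.
- a row (acct_id=9): matches 1 b row(s) → 1 output row(s).
- a row (acct_id=8): matches 1 b row(s) → 1 output row(s).
- a row (acct_id=2): matches 2 b row(s) → 2 output row(s).
- a row (acct_id=2): matches 2 b row(s) → 2 output row(s).
- a row (acct_id=6): matches 3 b row(s) → 3 output row(s).
- a row (acct_id=6): matches 3 b row(s) → 3 output row(s).

(Ivan, 9, Ivan, 9); (Judy, 6, Judy, 6); (Judy, 6, Liam, 6); (Judy, 6, Yara, 6); (Liam, 6, Judy, 6); (Liam, 6, Liam, 6); (Liam, 6, Yara, 6); (Liam, 8, Liam, 8); (Raj, 5, Raj, 5); (Uma, 2, Uma, 2); (Uma, 2, Xin, 2); (Xin, 2, Uma, 2); (Xin, 2, Xin, 2); (Yara, 6, Judy, 6); (Yara, 6, Liam, 6); (Yara, 6, Yara, 6); (NULL, NULL, Heidi, NULL)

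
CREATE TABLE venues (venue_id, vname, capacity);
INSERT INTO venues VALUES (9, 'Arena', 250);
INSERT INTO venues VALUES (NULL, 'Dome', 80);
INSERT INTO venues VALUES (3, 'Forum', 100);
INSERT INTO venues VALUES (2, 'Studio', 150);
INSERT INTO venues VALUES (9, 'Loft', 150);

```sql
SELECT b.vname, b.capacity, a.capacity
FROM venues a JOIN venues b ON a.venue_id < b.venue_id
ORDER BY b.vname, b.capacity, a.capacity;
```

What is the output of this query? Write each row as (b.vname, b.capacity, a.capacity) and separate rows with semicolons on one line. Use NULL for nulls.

INNER JOIN keeps only pairs where the ON condition holds.
Matching on a.venue_id < b.venue_id. A NULL in a compared column never satisfies the condition.
Matched pairs: 5.

(Arena, 250, 100); (Arena, 250, 150); (Forum, 100, 150); (Loft, 150, 100); (Loft, 150, 150)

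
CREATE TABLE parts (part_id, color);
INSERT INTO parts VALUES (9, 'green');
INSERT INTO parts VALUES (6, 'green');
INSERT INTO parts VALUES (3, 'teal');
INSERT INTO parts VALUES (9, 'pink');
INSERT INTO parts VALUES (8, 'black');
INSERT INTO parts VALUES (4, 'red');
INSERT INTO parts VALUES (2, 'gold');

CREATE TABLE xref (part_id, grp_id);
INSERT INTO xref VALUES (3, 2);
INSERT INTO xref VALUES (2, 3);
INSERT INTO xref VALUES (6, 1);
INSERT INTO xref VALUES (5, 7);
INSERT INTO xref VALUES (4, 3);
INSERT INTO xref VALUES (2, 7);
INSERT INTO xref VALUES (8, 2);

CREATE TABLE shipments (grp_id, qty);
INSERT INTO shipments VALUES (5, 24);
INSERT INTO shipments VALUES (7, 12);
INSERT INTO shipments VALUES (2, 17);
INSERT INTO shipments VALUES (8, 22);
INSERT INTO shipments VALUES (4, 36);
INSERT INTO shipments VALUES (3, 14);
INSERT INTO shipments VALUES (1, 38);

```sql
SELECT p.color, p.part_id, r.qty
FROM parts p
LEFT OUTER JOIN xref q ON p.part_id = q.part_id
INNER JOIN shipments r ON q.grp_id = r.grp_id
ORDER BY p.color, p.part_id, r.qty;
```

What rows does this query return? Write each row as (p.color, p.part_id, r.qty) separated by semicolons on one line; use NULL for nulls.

(black, 8, 17); (gold, 2, 12); (gold, 2, 14); (green, 6, 38); (red, 4, 14); (teal, 3, 17)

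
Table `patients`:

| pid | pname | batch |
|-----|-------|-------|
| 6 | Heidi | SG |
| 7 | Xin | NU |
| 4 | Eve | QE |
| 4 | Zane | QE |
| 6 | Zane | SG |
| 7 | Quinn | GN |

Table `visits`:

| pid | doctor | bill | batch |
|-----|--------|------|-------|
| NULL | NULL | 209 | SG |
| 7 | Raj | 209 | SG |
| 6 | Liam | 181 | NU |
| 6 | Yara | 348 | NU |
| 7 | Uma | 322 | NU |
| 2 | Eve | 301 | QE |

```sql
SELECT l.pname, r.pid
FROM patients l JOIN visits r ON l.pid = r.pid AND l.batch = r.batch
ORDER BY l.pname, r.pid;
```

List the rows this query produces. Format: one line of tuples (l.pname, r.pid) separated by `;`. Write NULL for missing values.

INNER JOIN keeps only pairs where the ON condition holds.
Matching on l.pid = r.pid AND l.batch = r.batch. A NULL in a compared column never satisfies the condition.
- l (pid=6, batch=SG) has no partner → excluded.
- l (pid=7, batch=NU) pairs with 1 row(s) of r.
- l (pid=4, batch=QE) has no partner → excluded.
- l (pid=4, batch=QE) has no partner → excluded.
- l (pid=6, batch=SG) has no partner → excluded.
- l (pid=7, batch=GN) has no partner → excluded.
After projecting and ordering:
l.pname | r.pid
Xin | 7

(Xin, 7)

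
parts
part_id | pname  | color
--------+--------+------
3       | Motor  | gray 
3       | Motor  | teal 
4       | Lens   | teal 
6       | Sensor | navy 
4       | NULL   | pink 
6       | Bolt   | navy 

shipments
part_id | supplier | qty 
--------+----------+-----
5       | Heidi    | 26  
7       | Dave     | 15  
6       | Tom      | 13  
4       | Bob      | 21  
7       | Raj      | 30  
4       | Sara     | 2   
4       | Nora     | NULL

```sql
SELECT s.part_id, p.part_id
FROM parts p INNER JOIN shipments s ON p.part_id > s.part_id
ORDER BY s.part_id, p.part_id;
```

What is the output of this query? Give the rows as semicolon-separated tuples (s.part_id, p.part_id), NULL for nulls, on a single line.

(4, 6); (4, 6); (4, 6); (4, 6); (4, 6); (4, 6); (5, 6); (5, 6)

INNER JOIN keeps only pairs where the ON condition holds.
Matching on p.part_id > s.part_id.
- p (part_id=3) has no partner → excluded.
- p (part_id=3) has no partner → excluded.
- p (part_id=4) has no partner → excluded.
- p (part_id=6) pairs with 4 row(s) of s.
- p (part_id=4) has no partner → excluded.
- p (part_id=6) pairs with 4 row(s) of s.
After projecting and ordering:
s.part_id | p.part_id
4 | 6
4 | 6
4 | 6
4 | 6
4 | 6
4 | 6
5 | 6
5 | 6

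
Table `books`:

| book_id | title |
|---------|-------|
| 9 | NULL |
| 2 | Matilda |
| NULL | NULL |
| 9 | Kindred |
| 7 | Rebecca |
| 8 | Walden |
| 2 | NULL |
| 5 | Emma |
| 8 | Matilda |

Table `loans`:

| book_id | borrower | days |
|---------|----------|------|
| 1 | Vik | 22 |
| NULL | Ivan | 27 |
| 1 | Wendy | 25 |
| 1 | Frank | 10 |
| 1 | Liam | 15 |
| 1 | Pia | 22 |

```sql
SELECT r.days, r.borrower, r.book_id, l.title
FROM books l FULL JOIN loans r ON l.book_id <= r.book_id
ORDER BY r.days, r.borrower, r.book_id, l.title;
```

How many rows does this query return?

FULL OUTER JOIN keeps every row from both sides; unmatched rows get NULL for the other side's columns.
Matching on l.book_id <= r.book_id. A NULL in a compared column never satisfies the condition.
- book_id=9: no r row matches, row kept with r columns NULL.
- book_id=2: no r row matches, row kept with r columns NULL.
- book_id=NULL: no r row matches, row kept with r columns NULL.
- book_id=9: no r row matches, row kept with r columns NULL.
- book_id=7: no r row matches, row kept with r columns NULL.
- book_id=8: no r row matches, row kept with r columns NULL.
- book_id=2: no r row matches, row kept with r columns NULL.
- book_id=5: no r row matches, row kept with r columns NULL.
- book_id=8: no r row matches, row kept with r columns NULL.
- plus 6 unmatched r row(s), each kept with NULL l columns.
Total: 0 matched + 15 padded = 15 rows.

15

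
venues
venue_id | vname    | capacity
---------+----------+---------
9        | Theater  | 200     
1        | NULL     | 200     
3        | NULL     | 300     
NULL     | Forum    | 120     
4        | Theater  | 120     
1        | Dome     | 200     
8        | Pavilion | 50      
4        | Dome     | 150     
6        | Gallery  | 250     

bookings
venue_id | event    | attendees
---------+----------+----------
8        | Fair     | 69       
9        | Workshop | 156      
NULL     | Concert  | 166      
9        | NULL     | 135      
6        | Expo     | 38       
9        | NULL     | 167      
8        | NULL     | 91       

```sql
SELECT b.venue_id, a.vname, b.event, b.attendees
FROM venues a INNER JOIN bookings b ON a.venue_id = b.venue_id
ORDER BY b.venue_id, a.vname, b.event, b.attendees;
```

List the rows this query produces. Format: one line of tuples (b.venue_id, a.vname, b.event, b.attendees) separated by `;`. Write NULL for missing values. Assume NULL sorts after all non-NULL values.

(6, Gallery, Expo, 38); (8, Pavilion, Fair, 69); (8, Pavilion, NULL, 91); (9, Theater, Workshop, 156); (9, Theater, NULL, 135); (9, Theater, NULL, 167)

INNER JOIN keeps only pairs where the ON condition holds.
Matching on a.venue_id = b.venue_id. A NULL in a compared column never satisfies the condition.
Matched pairs: 6.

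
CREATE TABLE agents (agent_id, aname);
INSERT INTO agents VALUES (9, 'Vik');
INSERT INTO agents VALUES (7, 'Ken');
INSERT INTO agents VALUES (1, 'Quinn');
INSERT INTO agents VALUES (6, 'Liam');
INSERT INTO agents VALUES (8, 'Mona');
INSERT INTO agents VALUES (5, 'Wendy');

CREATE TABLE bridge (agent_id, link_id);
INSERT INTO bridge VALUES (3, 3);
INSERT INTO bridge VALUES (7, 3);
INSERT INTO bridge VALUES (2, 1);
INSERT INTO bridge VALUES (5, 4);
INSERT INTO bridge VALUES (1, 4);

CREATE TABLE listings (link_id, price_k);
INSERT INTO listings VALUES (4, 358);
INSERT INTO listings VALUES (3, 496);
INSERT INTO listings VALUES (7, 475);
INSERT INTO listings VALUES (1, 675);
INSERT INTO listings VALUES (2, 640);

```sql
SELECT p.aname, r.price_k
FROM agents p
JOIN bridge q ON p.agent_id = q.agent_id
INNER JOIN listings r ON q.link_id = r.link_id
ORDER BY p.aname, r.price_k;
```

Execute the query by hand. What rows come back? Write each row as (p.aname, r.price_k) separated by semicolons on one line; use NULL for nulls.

Evaluate left to right. First `agents p INNER JOIN bridge q` on agent_id: 3 row(s).
Then INNER JOIN `listings r` on link_id: keep only rows whose q.link_id appears in r.

(Ken, 496); (Quinn, 358); (Wendy, 358)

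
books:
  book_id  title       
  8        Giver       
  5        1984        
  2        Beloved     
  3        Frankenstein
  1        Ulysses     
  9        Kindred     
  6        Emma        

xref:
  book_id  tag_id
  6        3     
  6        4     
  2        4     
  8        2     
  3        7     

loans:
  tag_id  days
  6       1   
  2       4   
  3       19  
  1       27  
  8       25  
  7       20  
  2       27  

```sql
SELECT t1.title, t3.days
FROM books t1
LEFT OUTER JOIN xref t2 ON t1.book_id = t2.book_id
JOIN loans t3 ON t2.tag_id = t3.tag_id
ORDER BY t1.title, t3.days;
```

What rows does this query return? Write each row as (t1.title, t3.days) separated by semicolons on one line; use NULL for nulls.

Step 1 — t1 LEFT JOIN t2 on book_id → 8 row(s).
Then INNER JOIN `loans t3` on tag_id: keep only rows whose t2.tag_id appears in t3.

(Emma, 19); (Frankenstein, 20); (Giver, 4); (Giver, 27)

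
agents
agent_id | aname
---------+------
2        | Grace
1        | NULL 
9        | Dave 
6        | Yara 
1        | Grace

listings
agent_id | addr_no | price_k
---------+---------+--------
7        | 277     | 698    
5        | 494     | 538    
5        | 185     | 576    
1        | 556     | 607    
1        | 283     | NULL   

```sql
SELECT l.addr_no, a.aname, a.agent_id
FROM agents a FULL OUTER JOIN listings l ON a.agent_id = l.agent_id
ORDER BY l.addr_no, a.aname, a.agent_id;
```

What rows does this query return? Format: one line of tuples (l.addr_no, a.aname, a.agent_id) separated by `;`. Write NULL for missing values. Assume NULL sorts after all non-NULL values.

FULL OUTER JOIN keeps every row from both sides; unmatched rows get NULL for the other side's columns.
Matching on a.agent_id = l.agent_id.
- a (agent_id=2) has no partner → padded with NULL.
- a (agent_id=1) pairs with 2 row(s) of l.
- a (agent_id=9) has no partner → padded with NULL.
- a (agent_id=6) has no partner → padded with NULL.
- a (agent_id=1) pairs with 2 row(s) of l.
- 3 row(s) from l found no a partner → padded with NULL.
After projecting and ordering:
l.addr_no | a.aname | a.agent_id
185 | NULL | NULL
277 | NULL | NULL
283 | Grace | 1
283 | NULL | 1
494 | NULL | NULL
556 | Grace | 1
556 | NULL | 1
NULL | Dave | 9
NULL | Grace | 2
NULL | Yara | 6

(185, NULL, NULL); (277, NULL, NULL); (283, Grace, 1); (283, NULL, 1); (494, NULL, NULL); (556, Grace, 1); (556, NULL, 1); (NULL, Dave, 9); (NULL, Grace, 2); (NULL, Yara, 6)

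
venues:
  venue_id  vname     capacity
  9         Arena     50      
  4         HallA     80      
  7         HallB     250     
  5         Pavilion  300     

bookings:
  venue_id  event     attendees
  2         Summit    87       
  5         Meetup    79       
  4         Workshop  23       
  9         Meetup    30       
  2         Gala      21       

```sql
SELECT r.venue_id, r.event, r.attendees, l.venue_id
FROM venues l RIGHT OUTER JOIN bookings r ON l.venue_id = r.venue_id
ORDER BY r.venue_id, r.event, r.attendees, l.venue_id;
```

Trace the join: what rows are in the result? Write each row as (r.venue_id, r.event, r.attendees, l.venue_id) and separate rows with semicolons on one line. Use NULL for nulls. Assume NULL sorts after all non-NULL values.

(2, Gala, 21, NULL); (2, Summit, 87, NULL); (4, Workshop, 23, 4); (5, Meetup, 79, 5); (9, Meetup, 30, 9)

RIGHT JOIN keeps every row from `bookings`; unmatched rows get NULL for `venues`'s columns.
Matching on l.venue_id = r.venue_id.
Matched pairs: 3; unmatched r rows kept: 2.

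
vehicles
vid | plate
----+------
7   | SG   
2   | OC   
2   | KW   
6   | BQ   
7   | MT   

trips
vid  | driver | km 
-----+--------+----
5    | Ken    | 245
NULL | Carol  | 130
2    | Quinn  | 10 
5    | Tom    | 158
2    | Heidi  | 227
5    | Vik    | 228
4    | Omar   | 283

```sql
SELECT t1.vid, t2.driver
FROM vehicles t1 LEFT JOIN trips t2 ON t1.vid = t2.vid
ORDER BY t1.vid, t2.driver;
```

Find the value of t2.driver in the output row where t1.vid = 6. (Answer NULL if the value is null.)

NULL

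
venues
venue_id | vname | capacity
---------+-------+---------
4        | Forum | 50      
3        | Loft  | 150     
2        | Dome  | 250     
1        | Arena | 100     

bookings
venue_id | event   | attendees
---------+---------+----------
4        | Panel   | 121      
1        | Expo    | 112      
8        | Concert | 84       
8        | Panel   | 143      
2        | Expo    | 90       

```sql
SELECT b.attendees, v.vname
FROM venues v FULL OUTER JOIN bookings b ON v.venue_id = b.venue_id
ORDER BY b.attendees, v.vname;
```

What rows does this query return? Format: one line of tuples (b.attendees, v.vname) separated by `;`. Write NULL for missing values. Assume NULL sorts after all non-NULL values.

(84, NULL); (90, Dome); (112, Arena); (121, Forum); (143, NULL); (NULL, Loft)

FULL OUTER JOIN keeps every row from both sides; unmatched rows get NULL for the other side's columns.
Matching on v.venue_id = b.venue_id.
Matched pairs: 3; unmatched v rows kept: 1; unmatched b rows kept: 2.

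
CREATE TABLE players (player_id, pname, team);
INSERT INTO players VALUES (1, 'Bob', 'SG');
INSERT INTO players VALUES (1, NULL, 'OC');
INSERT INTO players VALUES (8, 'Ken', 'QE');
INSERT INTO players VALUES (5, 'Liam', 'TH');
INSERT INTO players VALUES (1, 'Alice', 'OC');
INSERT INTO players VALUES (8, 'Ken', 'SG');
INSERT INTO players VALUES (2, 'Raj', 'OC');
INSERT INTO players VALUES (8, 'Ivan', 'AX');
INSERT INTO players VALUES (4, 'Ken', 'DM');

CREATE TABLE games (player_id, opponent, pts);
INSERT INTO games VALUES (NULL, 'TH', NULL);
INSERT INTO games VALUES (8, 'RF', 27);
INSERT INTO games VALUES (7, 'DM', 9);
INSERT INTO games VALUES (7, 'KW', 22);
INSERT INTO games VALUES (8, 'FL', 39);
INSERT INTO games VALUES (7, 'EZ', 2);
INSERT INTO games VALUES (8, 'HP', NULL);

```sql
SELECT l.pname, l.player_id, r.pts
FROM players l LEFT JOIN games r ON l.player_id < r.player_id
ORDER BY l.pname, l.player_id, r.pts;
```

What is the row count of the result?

39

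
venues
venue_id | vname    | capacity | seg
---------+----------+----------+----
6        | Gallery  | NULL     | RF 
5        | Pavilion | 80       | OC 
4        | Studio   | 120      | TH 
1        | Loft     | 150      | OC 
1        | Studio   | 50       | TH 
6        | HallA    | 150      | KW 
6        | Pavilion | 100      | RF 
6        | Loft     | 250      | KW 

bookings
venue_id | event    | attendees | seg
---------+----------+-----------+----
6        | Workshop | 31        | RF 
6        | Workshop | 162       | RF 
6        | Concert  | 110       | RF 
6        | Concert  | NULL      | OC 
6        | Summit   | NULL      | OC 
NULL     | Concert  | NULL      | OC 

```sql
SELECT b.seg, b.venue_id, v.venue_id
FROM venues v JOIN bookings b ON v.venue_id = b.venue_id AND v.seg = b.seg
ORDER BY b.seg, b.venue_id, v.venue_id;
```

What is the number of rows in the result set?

INNER JOIN keeps only pairs where the ON condition holds.
Matching on v.venue_id = b.venue_id AND v.seg = b.seg. A NULL in a compared column never satisfies the condition.
Matched pairs: 6.
Total: 6 rows.

6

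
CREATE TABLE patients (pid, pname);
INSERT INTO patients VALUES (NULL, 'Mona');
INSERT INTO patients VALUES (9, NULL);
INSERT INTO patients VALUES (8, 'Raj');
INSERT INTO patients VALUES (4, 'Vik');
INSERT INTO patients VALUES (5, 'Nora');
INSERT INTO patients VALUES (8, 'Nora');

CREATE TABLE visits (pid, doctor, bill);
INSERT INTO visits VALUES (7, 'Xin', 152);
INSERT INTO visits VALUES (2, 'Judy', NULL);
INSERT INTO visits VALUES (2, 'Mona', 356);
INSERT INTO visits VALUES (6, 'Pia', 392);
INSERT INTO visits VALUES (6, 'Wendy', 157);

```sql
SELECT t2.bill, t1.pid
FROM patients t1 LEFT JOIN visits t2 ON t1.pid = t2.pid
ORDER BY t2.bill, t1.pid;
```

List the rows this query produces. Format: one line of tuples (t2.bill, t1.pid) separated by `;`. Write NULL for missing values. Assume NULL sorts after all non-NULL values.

(NULL, 4); (NULL, 5); (NULL, 8); (NULL, 8); (NULL, 9); (NULL, NULL)

LEFT JOIN keeps every row from `patients`; unmatched rows get NULL for `visits`'s columns.
Matching on t1.pid = t2.pid. A NULL in a compared column never satisfies the condition.
- pid=NULL: no t2 row matches, row kept with t2 columns NULL.
- pid=9: no t2 row matches, row kept with t2 columns NULL.
- pid=8: no t2 row matches, row kept with t2 columns NULL.
- pid=4: no t2 row matches, row kept with t2 columns NULL.
- pid=5: no t2 row matches, row kept with t2 columns NULL.
- pid=8: no t2 row matches, row kept with t2 columns NULL.
After projecting and ordering:
t2.bill | t1.pid
NULL | 4
NULL | 5
NULL | 8
NULL | 8
NULL | 9
NULL | NULL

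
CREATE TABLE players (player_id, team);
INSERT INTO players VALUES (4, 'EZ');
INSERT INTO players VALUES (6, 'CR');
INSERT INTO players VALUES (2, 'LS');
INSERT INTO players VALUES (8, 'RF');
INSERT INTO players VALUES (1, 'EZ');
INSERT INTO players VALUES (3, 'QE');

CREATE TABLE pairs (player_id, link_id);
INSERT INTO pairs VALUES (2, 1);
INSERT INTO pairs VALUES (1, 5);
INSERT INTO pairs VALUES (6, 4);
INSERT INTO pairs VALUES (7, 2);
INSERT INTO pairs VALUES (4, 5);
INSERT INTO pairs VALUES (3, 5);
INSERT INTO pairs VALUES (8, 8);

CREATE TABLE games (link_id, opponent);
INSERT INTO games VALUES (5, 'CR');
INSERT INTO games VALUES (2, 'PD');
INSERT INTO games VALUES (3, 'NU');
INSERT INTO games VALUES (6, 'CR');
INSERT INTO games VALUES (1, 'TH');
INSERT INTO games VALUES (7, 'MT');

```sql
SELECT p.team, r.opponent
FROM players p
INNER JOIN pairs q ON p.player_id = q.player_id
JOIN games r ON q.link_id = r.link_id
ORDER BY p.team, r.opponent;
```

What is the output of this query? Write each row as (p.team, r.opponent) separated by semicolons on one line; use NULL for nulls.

Joins associate left-to-right: players INNER JOIN pairs on player_id gives 6 intermediate row(s).
Then INNER JOIN `games r` on link_id: keep only rows whose q.link_id appears in r.

(EZ, CR); (EZ, CR); (LS, TH); (QE, CR)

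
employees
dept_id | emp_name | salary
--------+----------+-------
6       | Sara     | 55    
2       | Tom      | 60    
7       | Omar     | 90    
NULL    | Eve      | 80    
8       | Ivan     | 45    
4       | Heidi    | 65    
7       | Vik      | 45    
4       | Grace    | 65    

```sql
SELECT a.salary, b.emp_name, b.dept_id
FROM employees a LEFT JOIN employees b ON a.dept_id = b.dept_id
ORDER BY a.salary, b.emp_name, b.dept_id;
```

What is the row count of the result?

12

LEFT JOIN keeps every row from `employees a`; unmatched rows get NULL for `employees b`'s columns.
Matching on a.dept_id = b.dept_id. A NULL in a compared column never satisfies the condition.
- a (dept_id=6) pairs with 1 row(s) of b.
- a (dept_id=2) pairs with 1 row(s) of b.
- a (dept_id=7) pairs with 2 row(s) of b.
- a (dept_id=NULL) has no partner → padded with NULL.
- a (dept_id=8) pairs with 1 row(s) of b.
- a (dept_id=4) pairs with 2 row(s) of b.
- a (dept_id=7) pairs with 2 row(s) of b.
- a (dept_id=4) pairs with 2 row(s) of b.
Total: 11 matched + 1 padded = 12 rows.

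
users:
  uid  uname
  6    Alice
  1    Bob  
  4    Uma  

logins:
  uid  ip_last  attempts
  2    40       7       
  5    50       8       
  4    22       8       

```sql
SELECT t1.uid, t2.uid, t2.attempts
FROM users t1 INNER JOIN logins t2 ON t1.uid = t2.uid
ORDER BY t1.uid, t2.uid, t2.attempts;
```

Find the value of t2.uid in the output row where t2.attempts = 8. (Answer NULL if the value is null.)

4

INNER JOIN keeps only pairs where the ON condition holds.
Matching on t1.uid = t2.uid.
- uid=6: no matching t2 row, dropped.
- uid=1: no matching t2 row, dropped.
- uid=4: 1 matching t2 row(s), so 1 row(s) emitted.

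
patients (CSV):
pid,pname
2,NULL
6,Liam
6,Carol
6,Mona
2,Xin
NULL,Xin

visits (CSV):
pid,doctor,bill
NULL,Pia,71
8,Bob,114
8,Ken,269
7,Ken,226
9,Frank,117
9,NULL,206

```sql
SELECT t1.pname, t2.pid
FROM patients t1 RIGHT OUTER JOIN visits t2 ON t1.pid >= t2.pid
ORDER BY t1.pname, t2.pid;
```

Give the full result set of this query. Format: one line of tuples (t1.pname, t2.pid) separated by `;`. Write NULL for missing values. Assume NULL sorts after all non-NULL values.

(NULL, 7); (NULL, 8); (NULL, 8); (NULL, 9); (NULL, 9); (NULL, NULL)

RIGHT JOIN keeps every row from `visits`; unmatched rows get NULL for `patients`'s columns.
Matching on t1.pid >= t2.pid. A NULL in a compared column never satisfies the condition.
- t1[0] pid=2 → no match.
- t1[1] pid=6 → no match.
- t1[2] pid=6 → no match.
- t1[3] pid=6 → no match.
- t1[4] pid=2 → no match.
- t1[5] pid=NULL → no match.
- 6 row(s) from t2 found no t1 partner → padded with NULL.
After projecting and ordering:
t1.pname | t2.pid
NULL | 7
NULL | 8
NULL | 8
NULL | 9
NULL | 9
NULL | NULL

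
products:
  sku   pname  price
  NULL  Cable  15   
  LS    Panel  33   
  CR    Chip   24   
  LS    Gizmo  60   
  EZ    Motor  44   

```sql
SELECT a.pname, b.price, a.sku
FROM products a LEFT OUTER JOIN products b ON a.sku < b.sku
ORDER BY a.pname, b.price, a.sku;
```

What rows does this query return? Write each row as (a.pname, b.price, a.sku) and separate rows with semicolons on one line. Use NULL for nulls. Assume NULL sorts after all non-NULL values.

(Cable, NULL, NULL); (Chip, 33, CR); (Chip, 44, CR); (Chip, 60, CR); (Gizmo, NULL, LS); (Motor, 33, EZ); (Motor, 60, EZ); (Panel, NULL, LS)

LEFT JOIN keeps every row from `products a`; unmatched rows get NULL for `products b`'s columns.
Matching on a.sku < b.sku. A NULL in a compared column never satisfies the condition.
- a (sku=NULL) has no partner → padded with NULL.
- a (sku=LS) has no partner → padded with NULL.
- a (sku=CR) pairs with 3 row(s) of b.
- a (sku=LS) has no partner → padded with NULL.
- a (sku=EZ) pairs with 2 row(s) of b.
After projecting and ordering:
a.pname | b.price | a.sku
Cable | NULL | NULL
Chip | 33 | CR
Chip | 44 | CR
Chip | 60 | CR
Gizmo | NULL | LS
Motor | 33 | EZ
Motor | 60 | EZ
Panel | NULL | LS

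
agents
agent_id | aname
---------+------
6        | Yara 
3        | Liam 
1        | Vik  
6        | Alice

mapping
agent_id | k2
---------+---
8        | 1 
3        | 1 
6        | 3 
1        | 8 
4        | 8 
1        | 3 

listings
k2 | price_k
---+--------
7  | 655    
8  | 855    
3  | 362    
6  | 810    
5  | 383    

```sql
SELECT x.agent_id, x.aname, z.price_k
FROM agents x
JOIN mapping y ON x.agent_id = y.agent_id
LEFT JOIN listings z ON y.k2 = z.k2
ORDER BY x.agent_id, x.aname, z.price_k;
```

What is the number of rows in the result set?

5

Evaluate left to right. First `agents x INNER JOIN mapping y` on agent_id: 5 row(s).
Then LEFT JOIN `listings z` on k2: each of those 5 rows is kept; rows whose y.k2 has no match in z get NULL for z's columns.
Result: 5 row(s).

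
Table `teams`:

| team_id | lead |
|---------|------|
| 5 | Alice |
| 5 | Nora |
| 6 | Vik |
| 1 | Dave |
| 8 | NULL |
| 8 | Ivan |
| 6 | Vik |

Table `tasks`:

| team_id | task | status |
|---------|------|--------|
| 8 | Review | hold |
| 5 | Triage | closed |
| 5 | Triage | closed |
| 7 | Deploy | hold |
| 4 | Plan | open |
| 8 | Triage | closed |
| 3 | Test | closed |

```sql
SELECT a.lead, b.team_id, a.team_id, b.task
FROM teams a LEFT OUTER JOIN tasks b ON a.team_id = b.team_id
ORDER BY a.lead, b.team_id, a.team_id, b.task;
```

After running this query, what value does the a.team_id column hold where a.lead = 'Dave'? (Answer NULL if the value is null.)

LEFT JOIN keeps every row from `teams`; unmatched rows get NULL for `tasks`'s columns.
Matching on a.team_id = b.team_id.
- team_id=5: 2 matching b row(s), so 2 row(s) emitted.
- team_id=5: 2 matching b row(s), so 2 row(s) emitted.
- team_id=6: no b row matches, row kept with b columns NULL.
- team_id=1: no b row matches, row kept with b columns NULL.
- team_id=8: 2 matching b row(s), so 2 row(s) emitted.
- team_id=8: 2 matching b row(s), so 2 row(s) emitted.
- team_id=6: no b row matches, row kept with b columns NULL.

1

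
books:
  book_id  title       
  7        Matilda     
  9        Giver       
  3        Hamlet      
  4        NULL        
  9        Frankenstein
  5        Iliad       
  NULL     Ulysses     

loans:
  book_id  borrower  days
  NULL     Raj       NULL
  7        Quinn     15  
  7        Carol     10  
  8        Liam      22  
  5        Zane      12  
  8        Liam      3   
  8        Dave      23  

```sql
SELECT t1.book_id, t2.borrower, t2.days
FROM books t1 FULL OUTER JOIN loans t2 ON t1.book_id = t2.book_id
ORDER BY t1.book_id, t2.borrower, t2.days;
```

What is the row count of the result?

12

FULL OUTER JOIN keeps every row from both sides; unmatched rows get NULL for the other side's columns.
Matching on t1.book_id = t2.book_id. A NULL in a compared column never satisfies the condition.
Matched pairs: 3; unmatched t1 rows kept: 5; unmatched t2 rows kept: 4.
Total: 3 matched + 9 padded = 12 rows.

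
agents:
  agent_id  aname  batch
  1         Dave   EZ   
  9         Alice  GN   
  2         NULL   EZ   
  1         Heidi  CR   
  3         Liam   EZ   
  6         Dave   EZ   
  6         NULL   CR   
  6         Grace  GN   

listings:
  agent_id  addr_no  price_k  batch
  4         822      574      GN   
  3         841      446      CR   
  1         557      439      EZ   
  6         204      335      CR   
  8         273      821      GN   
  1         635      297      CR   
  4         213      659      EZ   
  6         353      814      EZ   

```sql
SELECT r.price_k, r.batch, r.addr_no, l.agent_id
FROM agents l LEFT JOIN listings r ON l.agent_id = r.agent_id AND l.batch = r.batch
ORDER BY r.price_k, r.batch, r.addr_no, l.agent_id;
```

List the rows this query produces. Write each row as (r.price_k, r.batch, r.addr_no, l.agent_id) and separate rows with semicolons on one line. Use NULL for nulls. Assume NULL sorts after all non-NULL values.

(297, CR, 635, 1); (335, CR, 204, 6); (439, EZ, 557, 1); (814, EZ, 353, 6); (NULL, NULL, NULL, 2); (NULL, NULL, NULL, 3); (NULL, NULL, NULL, 6); (NULL, NULL, NULL, 9)

LEFT JOIN keeps every row from `agents`; unmatched rows get NULL for `listings`'s columns.
Matching on l.agent_id = r.agent_id AND l.batch = r.batch.
- l[0] agent_id=1, batch=EZ → 1 match(es) in r → 1 row(s).
- l[1] agent_id=9, batch=GN → no match; kept with NULLs on the r side.
- l[2] agent_id=2, batch=EZ → no match; kept with NULLs on the r side.
- l[3] agent_id=1, batch=CR → 1 match(es) in r → 1 row(s).
- l[4] agent_id=3, batch=EZ → no match; kept with NULLs on the r side.
- l[5] agent_id=6, batch=EZ → 1 match(es) in r → 1 row(s).
- l[6] agent_id=6, batch=CR → 1 match(es) in r → 1 row(s).
- l[7] agent_id=6, batch=GN → no match; kept with NULLs on the r side.
After projecting and ordering:
r.price_k | r.batch | r.addr_no | l.agent_id
297 | CR | 635 | 1
335 | CR | 204 | 6
439 | EZ | 557 | 1
814 | EZ | 353 | 6
NULL | NULL | NULL | 2
NULL | NULL | NULL | 3
NULL | NULL | NULL | 6
NULL | NULL | NULL | 9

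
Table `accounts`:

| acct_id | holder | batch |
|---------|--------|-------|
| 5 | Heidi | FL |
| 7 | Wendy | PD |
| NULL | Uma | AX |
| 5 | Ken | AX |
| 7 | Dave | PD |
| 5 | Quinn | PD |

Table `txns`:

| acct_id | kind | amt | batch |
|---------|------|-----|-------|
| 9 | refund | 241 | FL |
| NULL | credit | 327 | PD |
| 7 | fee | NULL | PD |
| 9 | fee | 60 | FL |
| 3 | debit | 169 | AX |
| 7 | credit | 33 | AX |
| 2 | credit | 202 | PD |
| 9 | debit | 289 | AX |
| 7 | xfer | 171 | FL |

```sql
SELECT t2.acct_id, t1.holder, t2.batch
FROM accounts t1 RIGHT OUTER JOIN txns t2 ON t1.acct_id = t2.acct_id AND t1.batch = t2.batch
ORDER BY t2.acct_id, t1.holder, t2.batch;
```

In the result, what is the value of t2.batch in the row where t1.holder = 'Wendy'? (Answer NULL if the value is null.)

RIGHT JOIN keeps every row from `txns`; unmatched rows get NULL for `accounts`'s columns.
Matching on t1.acct_id = t2.acct_id AND t1.batch = t2.batch. A NULL in a compared column never satisfies the condition.
Matched pairs: 2; unmatched t2 rows kept: 8.

PD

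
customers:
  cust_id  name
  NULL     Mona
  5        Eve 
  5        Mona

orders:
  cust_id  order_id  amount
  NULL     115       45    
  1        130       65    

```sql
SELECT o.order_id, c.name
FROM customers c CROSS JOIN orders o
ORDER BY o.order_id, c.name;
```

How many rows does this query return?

CROSS JOIN pairs every row of `customers` with every row of `orders`: 3 × 2 = 6 rows.

6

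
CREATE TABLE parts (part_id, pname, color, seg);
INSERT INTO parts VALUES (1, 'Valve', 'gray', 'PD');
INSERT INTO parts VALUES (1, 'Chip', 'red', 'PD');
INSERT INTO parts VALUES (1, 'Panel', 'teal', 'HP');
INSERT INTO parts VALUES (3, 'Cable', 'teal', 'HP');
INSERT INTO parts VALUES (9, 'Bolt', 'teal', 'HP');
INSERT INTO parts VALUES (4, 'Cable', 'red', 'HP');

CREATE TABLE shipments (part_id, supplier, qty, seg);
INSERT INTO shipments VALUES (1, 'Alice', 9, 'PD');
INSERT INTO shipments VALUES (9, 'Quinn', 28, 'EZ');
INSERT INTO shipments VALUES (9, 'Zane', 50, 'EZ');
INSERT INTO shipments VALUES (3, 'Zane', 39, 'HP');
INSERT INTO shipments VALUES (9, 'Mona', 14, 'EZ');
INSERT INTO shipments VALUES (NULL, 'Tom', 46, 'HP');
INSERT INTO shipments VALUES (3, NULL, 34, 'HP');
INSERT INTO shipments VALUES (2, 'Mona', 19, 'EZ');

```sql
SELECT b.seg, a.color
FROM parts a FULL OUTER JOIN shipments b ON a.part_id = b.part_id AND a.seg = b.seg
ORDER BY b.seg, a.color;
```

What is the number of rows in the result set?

12

FULL OUTER JOIN keeps every row from both sides; unmatched rows get NULL for the other side's columns.
Matching on a.part_id = b.part_id AND a.seg = b.seg. A NULL in a compared column never satisfies the condition.
- a (part_id=1, seg=PD) pairs with 1 row(s) of b.
- a (part_id=1, seg=PD) pairs with 1 row(s) of b.
- a (part_id=1, seg=HP) has no partner → padded with NULL.
- a (part_id=3, seg=HP) pairs with 2 row(s) of b.
- a (part_id=9, seg=HP) has no partner → padded with NULL.
- a (part_id=4, seg=HP) has no partner → padded with NULL.
- 5 row(s) from b found no a partner → padded with NULL.
Total: 4 matched + 8 padded = 12 rows.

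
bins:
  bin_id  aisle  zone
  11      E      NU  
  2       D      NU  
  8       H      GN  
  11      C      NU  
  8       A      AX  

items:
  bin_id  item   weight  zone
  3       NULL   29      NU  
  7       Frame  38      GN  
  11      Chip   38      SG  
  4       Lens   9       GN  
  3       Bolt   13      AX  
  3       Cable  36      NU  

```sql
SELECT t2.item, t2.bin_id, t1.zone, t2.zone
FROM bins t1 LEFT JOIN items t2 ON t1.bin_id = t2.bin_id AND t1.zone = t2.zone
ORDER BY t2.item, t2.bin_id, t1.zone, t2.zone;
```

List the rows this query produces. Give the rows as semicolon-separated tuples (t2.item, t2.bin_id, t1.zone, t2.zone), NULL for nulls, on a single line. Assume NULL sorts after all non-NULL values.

(NULL, NULL, AX, NULL); (NULL, NULL, GN, NULL); (NULL, NULL, NU, NULL); (NULL, NULL, NU, NULL); (NULL, NULL, NU, NULL)

LEFT JOIN keeps every row from `bins`; unmatched rows get NULL for `items`'s columns.
Matching on t1.bin_id = t2.bin_id AND t1.zone = t2.zone.
- t1 (bin_id=11, zone=NU) has no partner → padded with NULL.
- t1 (bin_id=2, zone=NU) has no partner → padded with NULL.
- t1 (bin_id=8, zone=GN) has no partner → padded with NULL.
- t1 (bin_id=11, zone=NU) has no partner → padded with NULL.
- t1 (bin_id=8, zone=AX) has no partner → padded with NULL.
After projecting and ordering:
t2.item | t2.bin_id | t1.zone | t2.zone
NULL | NULL | AX | NULL
NULL | NULL | GN | NULL
NULL | NULL | NU | NULL
NULL | NULL | NU | NULL
NULL | NULL | NU | NULL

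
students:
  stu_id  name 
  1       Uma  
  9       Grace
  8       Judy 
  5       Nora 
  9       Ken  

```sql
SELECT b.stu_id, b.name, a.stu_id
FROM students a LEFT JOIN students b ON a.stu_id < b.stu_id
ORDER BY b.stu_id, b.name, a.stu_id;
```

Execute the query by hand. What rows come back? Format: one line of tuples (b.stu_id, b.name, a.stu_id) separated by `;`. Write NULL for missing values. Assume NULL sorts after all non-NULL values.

(5, Nora, 1); (8, Judy, 1); (8, Judy, 5); (9, Grace, 1); (9, Grace, 5); (9, Grace, 8); (9, Ken, 1); (9, Ken, 5); (9, Ken, 8); (NULL, NULL, 9); (NULL, NULL, 9)

LEFT JOIN keeps every row from `students a`; unmatched rows get NULL for `students b`'s columns.
Matching on a.stu_id < b.stu_id.
- stu_id=1: 4 matching b row(s), so 4 row(s) emitted.
- stu_id=9: no b row matches, row kept with b columns NULL.
- stu_id=8: 2 matching b row(s), so 2 row(s) emitted.
- stu_id=5: 3 matching b row(s), so 3 row(s) emitted.
- stu_id=9: no b row matches, row kept with b columns NULL.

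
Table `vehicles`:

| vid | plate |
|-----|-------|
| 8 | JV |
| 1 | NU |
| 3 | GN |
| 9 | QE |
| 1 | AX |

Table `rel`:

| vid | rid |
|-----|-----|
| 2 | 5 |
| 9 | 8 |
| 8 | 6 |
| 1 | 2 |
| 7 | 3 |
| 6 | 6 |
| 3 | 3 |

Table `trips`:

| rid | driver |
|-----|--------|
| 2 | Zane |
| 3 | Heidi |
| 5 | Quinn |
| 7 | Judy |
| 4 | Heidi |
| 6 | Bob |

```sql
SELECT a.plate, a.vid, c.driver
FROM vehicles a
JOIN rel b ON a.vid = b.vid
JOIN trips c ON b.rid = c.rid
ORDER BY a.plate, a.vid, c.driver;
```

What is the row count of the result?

Step 1 — a INNER JOIN b on vid → 5 row(s).
Then INNER JOIN `trips c` on rid: keep only rows whose b.rid appears in c.
Result: 4 row(s).

4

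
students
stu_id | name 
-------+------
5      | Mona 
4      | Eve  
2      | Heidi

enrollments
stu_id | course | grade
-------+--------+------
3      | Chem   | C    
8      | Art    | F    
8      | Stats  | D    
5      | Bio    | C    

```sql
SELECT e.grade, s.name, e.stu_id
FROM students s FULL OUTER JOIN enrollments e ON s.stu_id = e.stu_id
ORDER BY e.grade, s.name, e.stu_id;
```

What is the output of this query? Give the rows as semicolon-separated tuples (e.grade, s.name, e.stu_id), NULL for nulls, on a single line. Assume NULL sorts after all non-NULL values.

(C, Mona, 5); (C, NULL, 3); (D, NULL, 8); (F, NULL, 8); (NULL, Eve, NULL); (NULL, Heidi, NULL)

FULL OUTER JOIN keeps every row from both sides; unmatched rows get NULL for the other side's columns.
Matching on s.stu_id = e.stu_id.
- stu_id=5: 1 matching e row(s), so 1 row(s) emitted.
- stu_id=4: no e row matches, row kept with e columns NULL.
- stu_id=2: no e row matches, row kept with e columns NULL.
- plus 3 unmatched e row(s), each kept with NULL s columns.
After projecting and ordering:
e.grade | s.name | e.stu_id
C | Mona | 5
C | NULL | 3
D | NULL | 8
F | NULL | 8
NULL | Eve | NULL
NULL | Heidi | NULL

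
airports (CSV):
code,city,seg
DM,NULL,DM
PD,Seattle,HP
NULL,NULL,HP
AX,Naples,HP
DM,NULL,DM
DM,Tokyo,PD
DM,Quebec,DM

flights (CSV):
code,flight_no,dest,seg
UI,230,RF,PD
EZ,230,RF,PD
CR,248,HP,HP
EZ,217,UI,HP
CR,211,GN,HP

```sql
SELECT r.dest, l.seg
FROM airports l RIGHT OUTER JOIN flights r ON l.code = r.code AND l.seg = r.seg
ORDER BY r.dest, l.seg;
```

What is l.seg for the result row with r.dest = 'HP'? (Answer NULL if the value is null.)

NULL

RIGHT JOIN keeps every row from `flights`; unmatched rows get NULL for `airports`'s columns.
Matching on l.code = r.code AND l.seg = r.seg. A NULL in a compared column never satisfies the condition.
- l row (code=DM, seg=DM): no match.
- l row (code=PD, seg=HP): no match.
- l row (code=NULL, seg=HP): no match.
- l row (code=AX, seg=HP): no match.
- l row (code=DM, seg=DM): no match.
- l row (code=DM, seg=PD): no match.
- l row (code=DM, seg=DM): no match.
- 5 row(s) from r found no l partner → padded with NULL.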